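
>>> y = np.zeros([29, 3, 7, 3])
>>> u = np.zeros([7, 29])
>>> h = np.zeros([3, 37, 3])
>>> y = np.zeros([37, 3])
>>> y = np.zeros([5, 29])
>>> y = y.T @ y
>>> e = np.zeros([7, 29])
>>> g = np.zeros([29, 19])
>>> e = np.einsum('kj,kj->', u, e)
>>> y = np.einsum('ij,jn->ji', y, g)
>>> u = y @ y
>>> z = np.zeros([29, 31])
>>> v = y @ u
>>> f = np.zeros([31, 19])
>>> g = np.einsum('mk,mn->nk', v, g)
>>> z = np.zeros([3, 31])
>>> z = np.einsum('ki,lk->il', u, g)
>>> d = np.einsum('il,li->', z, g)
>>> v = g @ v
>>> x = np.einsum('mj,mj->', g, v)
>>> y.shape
(29, 29)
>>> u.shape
(29, 29)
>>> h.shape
(3, 37, 3)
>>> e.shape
()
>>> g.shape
(19, 29)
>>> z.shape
(29, 19)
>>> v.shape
(19, 29)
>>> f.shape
(31, 19)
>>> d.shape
()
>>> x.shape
()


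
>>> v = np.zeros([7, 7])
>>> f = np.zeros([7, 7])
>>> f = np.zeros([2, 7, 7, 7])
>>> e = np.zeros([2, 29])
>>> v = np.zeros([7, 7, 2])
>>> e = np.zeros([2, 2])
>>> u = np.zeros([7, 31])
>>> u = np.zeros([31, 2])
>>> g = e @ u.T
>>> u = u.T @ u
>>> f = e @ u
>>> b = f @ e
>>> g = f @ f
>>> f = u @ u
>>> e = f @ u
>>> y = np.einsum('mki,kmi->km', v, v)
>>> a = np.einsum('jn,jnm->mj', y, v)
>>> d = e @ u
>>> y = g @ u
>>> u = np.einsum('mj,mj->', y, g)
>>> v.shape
(7, 7, 2)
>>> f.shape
(2, 2)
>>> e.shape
(2, 2)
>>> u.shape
()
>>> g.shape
(2, 2)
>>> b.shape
(2, 2)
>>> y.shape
(2, 2)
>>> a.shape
(2, 7)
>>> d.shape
(2, 2)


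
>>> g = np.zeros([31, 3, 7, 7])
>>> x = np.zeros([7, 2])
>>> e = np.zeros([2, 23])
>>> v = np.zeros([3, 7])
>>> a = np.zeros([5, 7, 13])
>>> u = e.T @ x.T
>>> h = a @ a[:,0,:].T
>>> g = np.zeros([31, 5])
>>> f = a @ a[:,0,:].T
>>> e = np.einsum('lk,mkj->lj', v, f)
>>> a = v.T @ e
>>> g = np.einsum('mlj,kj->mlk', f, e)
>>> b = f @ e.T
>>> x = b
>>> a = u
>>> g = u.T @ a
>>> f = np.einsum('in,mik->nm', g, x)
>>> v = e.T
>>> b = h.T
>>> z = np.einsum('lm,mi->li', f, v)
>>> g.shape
(7, 7)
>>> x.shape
(5, 7, 3)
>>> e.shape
(3, 5)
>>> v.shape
(5, 3)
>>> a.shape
(23, 7)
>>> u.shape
(23, 7)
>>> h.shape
(5, 7, 5)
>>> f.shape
(7, 5)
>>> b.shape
(5, 7, 5)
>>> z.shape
(7, 3)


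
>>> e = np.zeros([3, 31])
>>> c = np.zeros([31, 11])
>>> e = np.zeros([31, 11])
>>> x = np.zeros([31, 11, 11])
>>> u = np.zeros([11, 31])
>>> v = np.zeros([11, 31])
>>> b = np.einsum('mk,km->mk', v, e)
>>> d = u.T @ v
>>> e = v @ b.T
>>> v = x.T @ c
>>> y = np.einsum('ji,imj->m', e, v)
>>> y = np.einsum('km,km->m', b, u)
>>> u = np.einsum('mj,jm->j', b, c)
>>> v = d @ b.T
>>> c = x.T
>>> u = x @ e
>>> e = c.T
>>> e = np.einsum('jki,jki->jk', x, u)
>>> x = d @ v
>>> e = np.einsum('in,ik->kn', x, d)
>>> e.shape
(31, 11)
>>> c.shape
(11, 11, 31)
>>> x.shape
(31, 11)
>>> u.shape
(31, 11, 11)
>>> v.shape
(31, 11)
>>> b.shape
(11, 31)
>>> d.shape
(31, 31)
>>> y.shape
(31,)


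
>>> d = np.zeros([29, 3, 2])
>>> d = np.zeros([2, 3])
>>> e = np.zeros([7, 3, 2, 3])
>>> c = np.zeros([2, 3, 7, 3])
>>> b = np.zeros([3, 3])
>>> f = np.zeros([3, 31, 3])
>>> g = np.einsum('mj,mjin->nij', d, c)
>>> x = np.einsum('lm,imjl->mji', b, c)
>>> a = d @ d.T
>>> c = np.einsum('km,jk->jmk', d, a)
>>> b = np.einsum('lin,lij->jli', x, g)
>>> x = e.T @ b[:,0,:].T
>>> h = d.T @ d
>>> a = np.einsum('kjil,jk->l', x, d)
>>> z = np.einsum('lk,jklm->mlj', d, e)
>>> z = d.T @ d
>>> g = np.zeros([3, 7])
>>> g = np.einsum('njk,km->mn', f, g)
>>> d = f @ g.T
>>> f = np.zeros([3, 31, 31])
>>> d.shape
(3, 31, 7)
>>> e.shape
(7, 3, 2, 3)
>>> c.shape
(2, 3, 2)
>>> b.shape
(3, 3, 7)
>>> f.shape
(3, 31, 31)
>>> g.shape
(7, 3)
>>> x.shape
(3, 2, 3, 3)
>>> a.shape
(3,)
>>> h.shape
(3, 3)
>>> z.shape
(3, 3)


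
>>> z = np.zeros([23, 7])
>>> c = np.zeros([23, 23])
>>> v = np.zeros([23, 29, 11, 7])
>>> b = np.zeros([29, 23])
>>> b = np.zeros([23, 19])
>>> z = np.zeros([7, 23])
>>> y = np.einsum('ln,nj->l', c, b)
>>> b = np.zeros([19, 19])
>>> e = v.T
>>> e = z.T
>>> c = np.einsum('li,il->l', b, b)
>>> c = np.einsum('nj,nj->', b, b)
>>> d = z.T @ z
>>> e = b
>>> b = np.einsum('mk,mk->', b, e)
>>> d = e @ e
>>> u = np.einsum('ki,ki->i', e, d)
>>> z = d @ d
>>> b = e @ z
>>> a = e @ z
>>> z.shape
(19, 19)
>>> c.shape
()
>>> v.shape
(23, 29, 11, 7)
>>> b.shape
(19, 19)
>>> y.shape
(23,)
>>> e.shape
(19, 19)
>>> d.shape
(19, 19)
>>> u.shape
(19,)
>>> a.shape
(19, 19)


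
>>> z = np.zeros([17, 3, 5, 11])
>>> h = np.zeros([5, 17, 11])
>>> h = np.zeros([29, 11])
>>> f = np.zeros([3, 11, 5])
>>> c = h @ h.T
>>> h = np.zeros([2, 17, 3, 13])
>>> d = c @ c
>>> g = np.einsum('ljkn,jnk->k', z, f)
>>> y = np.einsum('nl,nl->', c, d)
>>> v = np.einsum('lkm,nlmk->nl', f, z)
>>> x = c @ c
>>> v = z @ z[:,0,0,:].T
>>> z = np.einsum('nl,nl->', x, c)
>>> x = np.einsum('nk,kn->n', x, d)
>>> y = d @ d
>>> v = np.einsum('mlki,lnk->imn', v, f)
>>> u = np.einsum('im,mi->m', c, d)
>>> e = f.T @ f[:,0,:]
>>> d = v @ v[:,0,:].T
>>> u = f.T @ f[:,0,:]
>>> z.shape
()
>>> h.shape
(2, 17, 3, 13)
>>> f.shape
(3, 11, 5)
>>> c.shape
(29, 29)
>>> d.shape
(17, 17, 17)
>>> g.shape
(5,)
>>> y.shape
(29, 29)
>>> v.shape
(17, 17, 11)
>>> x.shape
(29,)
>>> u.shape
(5, 11, 5)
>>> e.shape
(5, 11, 5)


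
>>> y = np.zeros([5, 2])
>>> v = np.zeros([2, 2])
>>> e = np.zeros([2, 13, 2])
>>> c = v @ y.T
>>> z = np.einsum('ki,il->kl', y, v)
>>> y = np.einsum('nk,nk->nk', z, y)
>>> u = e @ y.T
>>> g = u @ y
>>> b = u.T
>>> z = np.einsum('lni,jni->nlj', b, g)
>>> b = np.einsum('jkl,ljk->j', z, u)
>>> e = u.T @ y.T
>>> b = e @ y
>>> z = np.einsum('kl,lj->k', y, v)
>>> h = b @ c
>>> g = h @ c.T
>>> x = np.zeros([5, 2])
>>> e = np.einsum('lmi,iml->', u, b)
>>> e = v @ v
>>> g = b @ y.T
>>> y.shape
(5, 2)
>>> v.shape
(2, 2)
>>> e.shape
(2, 2)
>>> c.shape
(2, 5)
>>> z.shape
(5,)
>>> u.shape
(2, 13, 5)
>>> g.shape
(5, 13, 5)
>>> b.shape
(5, 13, 2)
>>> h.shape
(5, 13, 5)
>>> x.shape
(5, 2)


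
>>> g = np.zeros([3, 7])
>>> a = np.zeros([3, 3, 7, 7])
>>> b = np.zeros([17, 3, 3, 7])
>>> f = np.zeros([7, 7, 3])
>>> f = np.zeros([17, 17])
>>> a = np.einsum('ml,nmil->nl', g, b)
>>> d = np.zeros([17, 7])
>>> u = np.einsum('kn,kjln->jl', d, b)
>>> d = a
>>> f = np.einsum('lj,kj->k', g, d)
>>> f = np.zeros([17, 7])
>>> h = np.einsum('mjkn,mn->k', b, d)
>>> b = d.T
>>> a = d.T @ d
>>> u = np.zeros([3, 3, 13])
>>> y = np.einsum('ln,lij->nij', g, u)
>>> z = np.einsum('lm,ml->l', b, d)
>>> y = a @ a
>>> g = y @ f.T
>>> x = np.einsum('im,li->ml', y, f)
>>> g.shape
(7, 17)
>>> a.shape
(7, 7)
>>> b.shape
(7, 17)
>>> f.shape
(17, 7)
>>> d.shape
(17, 7)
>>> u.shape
(3, 3, 13)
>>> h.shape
(3,)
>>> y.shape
(7, 7)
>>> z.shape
(7,)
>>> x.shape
(7, 17)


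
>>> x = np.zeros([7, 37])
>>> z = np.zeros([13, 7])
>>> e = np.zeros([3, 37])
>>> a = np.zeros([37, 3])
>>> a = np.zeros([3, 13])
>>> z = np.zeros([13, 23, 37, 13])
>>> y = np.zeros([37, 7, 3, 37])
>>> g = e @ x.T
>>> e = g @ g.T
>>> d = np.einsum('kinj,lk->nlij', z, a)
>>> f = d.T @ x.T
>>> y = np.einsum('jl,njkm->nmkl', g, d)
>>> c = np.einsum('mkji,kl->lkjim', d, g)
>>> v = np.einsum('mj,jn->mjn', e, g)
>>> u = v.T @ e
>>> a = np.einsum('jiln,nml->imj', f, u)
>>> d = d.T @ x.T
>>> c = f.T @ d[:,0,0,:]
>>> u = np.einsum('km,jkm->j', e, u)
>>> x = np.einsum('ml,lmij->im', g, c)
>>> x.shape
(23, 3)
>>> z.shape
(13, 23, 37, 13)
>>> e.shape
(3, 3)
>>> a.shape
(23, 3, 13)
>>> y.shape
(37, 13, 23, 7)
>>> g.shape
(3, 7)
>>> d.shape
(13, 23, 3, 7)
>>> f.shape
(13, 23, 3, 7)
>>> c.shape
(7, 3, 23, 7)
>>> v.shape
(3, 3, 7)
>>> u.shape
(7,)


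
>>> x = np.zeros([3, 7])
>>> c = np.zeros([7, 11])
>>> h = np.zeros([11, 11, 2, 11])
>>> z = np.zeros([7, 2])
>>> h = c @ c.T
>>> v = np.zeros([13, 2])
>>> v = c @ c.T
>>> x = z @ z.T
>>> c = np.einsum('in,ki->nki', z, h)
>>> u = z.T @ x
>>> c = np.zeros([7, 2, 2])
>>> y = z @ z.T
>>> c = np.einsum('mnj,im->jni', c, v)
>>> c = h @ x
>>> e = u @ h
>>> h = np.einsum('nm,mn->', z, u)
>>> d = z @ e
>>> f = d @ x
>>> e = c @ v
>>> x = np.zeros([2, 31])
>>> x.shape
(2, 31)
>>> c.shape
(7, 7)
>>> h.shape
()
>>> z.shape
(7, 2)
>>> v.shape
(7, 7)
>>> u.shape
(2, 7)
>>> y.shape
(7, 7)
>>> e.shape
(7, 7)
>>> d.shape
(7, 7)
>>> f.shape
(7, 7)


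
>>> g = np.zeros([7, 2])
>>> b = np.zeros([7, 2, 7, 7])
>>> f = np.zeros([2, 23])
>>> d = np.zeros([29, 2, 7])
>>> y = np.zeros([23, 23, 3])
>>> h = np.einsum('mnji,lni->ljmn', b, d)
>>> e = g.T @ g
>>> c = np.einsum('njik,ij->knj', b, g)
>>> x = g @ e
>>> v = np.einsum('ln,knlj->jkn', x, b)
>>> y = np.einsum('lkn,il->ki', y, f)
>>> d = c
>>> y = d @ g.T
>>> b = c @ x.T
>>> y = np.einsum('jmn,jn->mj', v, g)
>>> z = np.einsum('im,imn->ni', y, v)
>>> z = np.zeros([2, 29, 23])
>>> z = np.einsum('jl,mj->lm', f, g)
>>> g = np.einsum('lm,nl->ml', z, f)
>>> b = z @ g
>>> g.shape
(7, 23)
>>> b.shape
(23, 23)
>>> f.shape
(2, 23)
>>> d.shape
(7, 7, 2)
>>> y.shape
(7, 7)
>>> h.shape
(29, 7, 7, 2)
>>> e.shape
(2, 2)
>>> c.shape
(7, 7, 2)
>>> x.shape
(7, 2)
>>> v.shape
(7, 7, 2)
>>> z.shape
(23, 7)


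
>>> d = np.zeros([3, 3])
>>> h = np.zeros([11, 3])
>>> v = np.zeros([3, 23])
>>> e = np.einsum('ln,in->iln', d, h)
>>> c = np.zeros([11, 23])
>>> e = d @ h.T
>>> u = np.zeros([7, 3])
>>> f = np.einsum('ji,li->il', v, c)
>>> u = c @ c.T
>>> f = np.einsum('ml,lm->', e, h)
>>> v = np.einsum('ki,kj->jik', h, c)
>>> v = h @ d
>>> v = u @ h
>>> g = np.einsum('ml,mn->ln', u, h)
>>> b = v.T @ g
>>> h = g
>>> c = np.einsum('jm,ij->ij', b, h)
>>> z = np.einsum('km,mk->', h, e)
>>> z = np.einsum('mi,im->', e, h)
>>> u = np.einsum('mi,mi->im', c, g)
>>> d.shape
(3, 3)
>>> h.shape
(11, 3)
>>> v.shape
(11, 3)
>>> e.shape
(3, 11)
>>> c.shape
(11, 3)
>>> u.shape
(3, 11)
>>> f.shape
()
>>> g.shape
(11, 3)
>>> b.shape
(3, 3)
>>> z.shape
()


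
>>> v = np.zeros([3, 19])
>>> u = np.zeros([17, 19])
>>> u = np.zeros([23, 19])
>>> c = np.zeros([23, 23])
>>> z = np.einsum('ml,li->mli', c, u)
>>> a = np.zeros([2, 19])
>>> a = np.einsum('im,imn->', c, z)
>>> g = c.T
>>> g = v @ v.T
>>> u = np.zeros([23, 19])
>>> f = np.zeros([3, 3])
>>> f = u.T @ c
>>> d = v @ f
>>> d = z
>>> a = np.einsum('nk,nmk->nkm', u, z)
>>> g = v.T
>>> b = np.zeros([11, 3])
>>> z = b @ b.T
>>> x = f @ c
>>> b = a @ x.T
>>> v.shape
(3, 19)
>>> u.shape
(23, 19)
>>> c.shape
(23, 23)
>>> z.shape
(11, 11)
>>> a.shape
(23, 19, 23)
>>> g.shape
(19, 3)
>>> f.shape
(19, 23)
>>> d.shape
(23, 23, 19)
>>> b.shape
(23, 19, 19)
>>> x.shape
(19, 23)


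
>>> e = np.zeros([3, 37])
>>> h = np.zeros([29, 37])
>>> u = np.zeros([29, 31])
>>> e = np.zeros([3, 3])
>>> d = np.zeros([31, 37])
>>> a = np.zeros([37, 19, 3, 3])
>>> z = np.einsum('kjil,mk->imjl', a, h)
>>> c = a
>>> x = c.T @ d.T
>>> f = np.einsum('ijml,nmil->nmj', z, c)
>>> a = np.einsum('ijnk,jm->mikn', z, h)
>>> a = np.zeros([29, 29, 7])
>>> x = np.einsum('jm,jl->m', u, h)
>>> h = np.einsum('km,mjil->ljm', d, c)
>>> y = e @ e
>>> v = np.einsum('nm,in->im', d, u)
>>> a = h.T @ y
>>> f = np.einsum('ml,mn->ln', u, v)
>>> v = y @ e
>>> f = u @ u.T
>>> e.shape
(3, 3)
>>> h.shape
(3, 19, 37)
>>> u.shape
(29, 31)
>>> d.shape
(31, 37)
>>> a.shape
(37, 19, 3)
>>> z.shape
(3, 29, 19, 3)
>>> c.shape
(37, 19, 3, 3)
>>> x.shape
(31,)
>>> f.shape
(29, 29)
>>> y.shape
(3, 3)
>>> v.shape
(3, 3)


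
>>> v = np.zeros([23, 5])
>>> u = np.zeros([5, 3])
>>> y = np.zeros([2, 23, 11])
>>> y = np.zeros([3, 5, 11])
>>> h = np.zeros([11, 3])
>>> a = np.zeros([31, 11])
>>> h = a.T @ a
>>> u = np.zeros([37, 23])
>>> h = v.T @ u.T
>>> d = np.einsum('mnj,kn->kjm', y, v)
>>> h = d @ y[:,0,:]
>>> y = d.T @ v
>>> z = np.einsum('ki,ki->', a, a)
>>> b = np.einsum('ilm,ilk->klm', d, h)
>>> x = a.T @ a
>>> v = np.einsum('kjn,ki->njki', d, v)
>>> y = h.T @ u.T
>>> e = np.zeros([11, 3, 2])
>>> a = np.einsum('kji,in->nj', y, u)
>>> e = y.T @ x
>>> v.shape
(3, 11, 23, 5)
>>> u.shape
(37, 23)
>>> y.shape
(11, 11, 37)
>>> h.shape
(23, 11, 11)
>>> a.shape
(23, 11)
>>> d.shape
(23, 11, 3)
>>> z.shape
()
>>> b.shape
(11, 11, 3)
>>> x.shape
(11, 11)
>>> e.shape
(37, 11, 11)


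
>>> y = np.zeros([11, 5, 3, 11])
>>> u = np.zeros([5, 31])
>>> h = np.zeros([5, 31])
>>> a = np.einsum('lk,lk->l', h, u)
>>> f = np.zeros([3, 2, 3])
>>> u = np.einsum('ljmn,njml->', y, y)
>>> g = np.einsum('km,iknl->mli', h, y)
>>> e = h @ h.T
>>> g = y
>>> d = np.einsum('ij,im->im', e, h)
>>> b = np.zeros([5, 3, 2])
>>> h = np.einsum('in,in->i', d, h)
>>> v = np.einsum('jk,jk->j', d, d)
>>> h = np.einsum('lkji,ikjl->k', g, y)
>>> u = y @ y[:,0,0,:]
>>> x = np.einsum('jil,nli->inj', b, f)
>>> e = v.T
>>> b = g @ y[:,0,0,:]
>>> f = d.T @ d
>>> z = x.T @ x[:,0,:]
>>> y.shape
(11, 5, 3, 11)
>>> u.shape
(11, 5, 3, 11)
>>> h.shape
(5,)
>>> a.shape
(5,)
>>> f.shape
(31, 31)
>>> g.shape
(11, 5, 3, 11)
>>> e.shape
(5,)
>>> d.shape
(5, 31)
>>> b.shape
(11, 5, 3, 11)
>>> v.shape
(5,)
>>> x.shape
(3, 3, 5)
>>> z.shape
(5, 3, 5)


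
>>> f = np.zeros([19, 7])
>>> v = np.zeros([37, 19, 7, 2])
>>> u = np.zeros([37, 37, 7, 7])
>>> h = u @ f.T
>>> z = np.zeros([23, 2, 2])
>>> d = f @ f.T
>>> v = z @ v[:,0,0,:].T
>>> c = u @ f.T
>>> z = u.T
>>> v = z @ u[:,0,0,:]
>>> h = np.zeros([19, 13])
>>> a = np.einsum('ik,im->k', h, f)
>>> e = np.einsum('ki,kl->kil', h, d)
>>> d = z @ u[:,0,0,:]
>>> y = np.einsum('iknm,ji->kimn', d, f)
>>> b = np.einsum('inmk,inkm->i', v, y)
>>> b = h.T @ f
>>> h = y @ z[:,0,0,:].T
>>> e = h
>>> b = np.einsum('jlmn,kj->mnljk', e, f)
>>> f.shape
(19, 7)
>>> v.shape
(7, 7, 37, 7)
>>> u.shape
(37, 37, 7, 7)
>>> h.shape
(7, 7, 7, 7)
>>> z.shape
(7, 7, 37, 37)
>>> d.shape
(7, 7, 37, 7)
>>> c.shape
(37, 37, 7, 19)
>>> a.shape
(13,)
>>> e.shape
(7, 7, 7, 7)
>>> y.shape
(7, 7, 7, 37)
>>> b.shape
(7, 7, 7, 7, 19)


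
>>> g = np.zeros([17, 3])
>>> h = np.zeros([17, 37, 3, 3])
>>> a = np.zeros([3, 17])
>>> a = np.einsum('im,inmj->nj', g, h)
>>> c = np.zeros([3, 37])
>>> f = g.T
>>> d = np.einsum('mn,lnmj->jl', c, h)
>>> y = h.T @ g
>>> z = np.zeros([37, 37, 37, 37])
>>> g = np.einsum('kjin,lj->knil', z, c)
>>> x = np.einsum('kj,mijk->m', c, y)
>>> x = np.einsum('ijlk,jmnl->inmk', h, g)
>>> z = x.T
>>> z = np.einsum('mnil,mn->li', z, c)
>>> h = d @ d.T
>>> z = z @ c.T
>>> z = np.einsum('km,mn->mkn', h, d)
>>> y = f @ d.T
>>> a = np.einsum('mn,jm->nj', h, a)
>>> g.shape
(37, 37, 37, 3)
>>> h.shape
(3, 3)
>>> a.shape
(3, 37)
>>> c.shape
(3, 37)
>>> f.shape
(3, 17)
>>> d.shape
(3, 17)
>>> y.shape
(3, 3)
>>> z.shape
(3, 3, 17)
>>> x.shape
(17, 37, 37, 3)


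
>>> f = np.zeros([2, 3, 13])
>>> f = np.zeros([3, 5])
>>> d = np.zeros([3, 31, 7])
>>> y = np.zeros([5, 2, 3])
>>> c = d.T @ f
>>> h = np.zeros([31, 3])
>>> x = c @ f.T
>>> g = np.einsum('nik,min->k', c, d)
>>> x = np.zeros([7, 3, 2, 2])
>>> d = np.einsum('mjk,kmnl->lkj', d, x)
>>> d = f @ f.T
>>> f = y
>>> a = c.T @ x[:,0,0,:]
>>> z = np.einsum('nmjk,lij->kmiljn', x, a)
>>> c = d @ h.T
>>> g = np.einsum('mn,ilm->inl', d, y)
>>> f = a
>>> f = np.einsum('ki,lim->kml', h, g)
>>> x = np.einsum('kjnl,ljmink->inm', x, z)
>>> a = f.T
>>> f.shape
(31, 2, 5)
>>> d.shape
(3, 3)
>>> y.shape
(5, 2, 3)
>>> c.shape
(3, 31)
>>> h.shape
(31, 3)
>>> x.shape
(5, 2, 31)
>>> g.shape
(5, 3, 2)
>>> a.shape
(5, 2, 31)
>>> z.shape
(2, 3, 31, 5, 2, 7)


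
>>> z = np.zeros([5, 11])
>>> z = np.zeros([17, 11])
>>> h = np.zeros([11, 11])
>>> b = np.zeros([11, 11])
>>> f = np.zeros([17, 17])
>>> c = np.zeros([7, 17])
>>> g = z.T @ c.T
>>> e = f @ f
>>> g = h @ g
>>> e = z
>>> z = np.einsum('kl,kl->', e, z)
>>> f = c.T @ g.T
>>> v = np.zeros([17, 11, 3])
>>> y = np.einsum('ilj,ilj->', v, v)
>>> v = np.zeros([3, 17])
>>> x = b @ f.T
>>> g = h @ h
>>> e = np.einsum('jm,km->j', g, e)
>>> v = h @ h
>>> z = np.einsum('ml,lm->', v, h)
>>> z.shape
()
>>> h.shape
(11, 11)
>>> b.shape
(11, 11)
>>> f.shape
(17, 11)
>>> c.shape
(7, 17)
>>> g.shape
(11, 11)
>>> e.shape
(11,)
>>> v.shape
(11, 11)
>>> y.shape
()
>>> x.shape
(11, 17)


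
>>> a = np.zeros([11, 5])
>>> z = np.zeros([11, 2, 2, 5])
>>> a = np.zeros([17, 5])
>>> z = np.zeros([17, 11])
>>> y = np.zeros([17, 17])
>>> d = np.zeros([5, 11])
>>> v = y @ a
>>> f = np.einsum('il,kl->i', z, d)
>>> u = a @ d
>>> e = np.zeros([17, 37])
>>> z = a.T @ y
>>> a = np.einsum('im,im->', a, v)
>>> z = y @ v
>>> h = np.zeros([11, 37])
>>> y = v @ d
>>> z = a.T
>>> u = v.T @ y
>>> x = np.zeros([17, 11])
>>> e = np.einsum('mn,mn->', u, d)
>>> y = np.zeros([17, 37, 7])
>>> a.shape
()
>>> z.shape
()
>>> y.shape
(17, 37, 7)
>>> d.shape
(5, 11)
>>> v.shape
(17, 5)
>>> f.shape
(17,)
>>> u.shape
(5, 11)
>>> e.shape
()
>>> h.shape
(11, 37)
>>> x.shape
(17, 11)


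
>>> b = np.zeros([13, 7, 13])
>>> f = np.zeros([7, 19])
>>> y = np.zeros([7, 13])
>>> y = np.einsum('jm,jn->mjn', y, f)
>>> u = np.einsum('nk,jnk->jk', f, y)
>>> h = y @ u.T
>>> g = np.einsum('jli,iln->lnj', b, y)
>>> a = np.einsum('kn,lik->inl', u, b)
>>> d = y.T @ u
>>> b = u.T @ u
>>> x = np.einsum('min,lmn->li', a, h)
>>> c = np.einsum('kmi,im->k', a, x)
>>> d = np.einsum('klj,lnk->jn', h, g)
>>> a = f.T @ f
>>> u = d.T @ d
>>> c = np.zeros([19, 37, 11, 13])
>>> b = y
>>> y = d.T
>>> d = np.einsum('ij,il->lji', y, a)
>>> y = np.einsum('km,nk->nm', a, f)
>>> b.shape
(13, 7, 19)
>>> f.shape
(7, 19)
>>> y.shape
(7, 19)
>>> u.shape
(19, 19)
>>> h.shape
(13, 7, 13)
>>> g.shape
(7, 19, 13)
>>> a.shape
(19, 19)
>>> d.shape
(19, 13, 19)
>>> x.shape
(13, 19)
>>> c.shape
(19, 37, 11, 13)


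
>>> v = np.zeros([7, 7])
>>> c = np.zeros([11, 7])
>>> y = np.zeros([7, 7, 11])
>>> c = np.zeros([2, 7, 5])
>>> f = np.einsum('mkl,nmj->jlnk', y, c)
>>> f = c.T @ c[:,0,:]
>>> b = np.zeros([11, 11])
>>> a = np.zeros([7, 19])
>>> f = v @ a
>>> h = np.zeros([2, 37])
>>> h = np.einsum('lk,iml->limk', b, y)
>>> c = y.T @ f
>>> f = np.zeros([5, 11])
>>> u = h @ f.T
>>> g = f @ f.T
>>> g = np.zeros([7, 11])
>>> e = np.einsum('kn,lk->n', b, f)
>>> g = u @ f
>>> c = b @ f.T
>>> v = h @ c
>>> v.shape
(11, 7, 7, 5)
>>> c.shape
(11, 5)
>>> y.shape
(7, 7, 11)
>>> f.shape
(5, 11)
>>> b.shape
(11, 11)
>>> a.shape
(7, 19)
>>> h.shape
(11, 7, 7, 11)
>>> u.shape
(11, 7, 7, 5)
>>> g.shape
(11, 7, 7, 11)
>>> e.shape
(11,)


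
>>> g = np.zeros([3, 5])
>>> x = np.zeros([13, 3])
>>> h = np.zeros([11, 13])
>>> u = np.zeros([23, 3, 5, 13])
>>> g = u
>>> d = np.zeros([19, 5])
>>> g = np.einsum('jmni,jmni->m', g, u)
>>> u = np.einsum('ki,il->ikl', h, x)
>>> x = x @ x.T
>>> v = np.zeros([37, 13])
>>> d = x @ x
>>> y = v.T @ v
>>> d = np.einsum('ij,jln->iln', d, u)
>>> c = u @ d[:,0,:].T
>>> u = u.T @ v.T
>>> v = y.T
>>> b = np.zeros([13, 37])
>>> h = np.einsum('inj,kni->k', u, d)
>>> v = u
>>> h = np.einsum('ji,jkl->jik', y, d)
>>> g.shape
(3,)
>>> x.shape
(13, 13)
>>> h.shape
(13, 13, 11)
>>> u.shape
(3, 11, 37)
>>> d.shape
(13, 11, 3)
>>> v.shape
(3, 11, 37)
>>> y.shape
(13, 13)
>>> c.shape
(13, 11, 13)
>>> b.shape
(13, 37)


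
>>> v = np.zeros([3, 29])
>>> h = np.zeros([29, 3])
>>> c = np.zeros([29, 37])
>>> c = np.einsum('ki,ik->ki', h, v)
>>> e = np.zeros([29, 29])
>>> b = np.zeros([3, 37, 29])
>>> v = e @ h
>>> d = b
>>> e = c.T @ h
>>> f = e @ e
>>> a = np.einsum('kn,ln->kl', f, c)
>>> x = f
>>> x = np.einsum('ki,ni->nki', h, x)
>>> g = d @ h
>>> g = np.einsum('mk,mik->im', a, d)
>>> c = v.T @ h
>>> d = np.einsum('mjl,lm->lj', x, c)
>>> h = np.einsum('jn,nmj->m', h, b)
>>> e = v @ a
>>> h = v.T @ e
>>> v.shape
(29, 3)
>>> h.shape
(3, 29)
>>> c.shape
(3, 3)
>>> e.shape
(29, 29)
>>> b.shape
(3, 37, 29)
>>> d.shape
(3, 29)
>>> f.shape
(3, 3)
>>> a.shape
(3, 29)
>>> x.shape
(3, 29, 3)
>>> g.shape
(37, 3)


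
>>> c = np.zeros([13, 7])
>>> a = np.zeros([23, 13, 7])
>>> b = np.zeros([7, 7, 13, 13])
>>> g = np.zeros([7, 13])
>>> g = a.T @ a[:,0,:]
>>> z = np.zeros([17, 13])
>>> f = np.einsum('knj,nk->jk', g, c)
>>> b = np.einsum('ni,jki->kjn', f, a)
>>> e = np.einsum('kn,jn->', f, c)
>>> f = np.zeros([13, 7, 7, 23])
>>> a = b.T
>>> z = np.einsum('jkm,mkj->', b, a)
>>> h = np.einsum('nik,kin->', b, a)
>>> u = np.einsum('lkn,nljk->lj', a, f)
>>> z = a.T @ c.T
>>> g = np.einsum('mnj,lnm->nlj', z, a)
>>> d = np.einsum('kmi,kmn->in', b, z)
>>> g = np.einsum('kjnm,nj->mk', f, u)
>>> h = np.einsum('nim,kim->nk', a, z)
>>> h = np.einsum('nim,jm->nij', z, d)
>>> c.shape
(13, 7)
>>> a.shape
(7, 23, 13)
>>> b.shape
(13, 23, 7)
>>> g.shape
(23, 13)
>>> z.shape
(13, 23, 13)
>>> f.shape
(13, 7, 7, 23)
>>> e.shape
()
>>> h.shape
(13, 23, 7)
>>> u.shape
(7, 7)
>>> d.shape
(7, 13)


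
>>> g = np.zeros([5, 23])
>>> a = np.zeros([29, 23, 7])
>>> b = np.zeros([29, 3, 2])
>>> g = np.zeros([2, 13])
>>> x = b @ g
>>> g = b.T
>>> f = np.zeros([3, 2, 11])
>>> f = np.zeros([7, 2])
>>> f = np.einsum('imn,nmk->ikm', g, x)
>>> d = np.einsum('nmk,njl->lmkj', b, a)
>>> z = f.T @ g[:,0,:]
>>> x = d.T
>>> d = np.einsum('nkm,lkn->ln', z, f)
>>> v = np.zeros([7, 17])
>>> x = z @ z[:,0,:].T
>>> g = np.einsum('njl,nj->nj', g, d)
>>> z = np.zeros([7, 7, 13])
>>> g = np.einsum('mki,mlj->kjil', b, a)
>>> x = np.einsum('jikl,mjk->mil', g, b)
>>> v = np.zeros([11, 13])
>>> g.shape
(3, 7, 2, 23)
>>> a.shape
(29, 23, 7)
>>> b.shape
(29, 3, 2)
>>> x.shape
(29, 7, 23)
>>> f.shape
(2, 13, 3)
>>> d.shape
(2, 3)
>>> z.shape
(7, 7, 13)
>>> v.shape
(11, 13)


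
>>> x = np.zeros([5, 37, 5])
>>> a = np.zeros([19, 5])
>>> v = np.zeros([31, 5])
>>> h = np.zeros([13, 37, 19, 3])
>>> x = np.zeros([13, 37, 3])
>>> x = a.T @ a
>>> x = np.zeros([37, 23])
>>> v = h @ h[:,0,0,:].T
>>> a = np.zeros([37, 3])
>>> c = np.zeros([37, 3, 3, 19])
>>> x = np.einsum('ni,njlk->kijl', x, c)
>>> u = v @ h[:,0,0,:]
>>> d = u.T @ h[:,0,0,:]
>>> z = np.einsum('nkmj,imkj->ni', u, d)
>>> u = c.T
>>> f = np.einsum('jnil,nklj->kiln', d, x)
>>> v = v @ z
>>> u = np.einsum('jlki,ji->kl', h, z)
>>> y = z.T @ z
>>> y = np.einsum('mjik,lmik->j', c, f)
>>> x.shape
(19, 23, 3, 3)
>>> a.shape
(37, 3)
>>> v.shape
(13, 37, 19, 3)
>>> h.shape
(13, 37, 19, 3)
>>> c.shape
(37, 3, 3, 19)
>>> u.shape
(19, 37)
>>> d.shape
(3, 19, 37, 3)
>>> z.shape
(13, 3)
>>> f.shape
(23, 37, 3, 19)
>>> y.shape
(3,)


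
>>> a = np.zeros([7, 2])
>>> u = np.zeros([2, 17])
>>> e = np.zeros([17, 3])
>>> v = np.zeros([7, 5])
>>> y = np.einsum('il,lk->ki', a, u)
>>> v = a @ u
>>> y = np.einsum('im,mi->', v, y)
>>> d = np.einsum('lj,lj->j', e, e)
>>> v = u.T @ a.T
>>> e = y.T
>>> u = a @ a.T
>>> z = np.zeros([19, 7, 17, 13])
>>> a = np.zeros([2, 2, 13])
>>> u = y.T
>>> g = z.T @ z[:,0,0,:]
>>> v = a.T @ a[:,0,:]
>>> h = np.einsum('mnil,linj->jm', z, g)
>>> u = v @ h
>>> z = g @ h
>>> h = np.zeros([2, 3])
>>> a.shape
(2, 2, 13)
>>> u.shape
(13, 2, 19)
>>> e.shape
()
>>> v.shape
(13, 2, 13)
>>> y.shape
()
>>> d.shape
(3,)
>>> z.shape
(13, 17, 7, 19)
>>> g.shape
(13, 17, 7, 13)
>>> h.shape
(2, 3)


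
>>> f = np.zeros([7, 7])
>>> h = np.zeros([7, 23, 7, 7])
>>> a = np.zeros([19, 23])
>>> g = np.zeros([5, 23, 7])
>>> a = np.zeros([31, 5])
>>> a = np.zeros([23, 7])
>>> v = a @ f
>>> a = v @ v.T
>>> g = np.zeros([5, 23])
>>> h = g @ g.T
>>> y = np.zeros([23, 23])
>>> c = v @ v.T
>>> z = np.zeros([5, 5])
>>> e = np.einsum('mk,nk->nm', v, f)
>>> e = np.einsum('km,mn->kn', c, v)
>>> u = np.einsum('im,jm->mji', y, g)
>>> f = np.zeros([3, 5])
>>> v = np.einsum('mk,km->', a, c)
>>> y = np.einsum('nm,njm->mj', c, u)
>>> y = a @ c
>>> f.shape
(3, 5)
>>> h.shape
(5, 5)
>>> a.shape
(23, 23)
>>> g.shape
(5, 23)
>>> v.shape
()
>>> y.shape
(23, 23)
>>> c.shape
(23, 23)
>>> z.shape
(5, 5)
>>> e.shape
(23, 7)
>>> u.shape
(23, 5, 23)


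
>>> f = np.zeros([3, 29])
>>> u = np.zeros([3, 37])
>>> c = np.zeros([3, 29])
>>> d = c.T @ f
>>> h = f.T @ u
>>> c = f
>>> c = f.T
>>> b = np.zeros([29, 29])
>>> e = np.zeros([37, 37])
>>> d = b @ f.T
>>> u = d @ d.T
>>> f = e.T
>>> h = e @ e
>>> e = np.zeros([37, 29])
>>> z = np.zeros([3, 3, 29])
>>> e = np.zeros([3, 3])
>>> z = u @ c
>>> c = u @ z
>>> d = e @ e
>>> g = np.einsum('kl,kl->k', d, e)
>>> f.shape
(37, 37)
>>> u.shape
(29, 29)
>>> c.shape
(29, 3)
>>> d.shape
(3, 3)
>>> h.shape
(37, 37)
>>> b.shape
(29, 29)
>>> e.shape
(3, 3)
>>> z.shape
(29, 3)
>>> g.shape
(3,)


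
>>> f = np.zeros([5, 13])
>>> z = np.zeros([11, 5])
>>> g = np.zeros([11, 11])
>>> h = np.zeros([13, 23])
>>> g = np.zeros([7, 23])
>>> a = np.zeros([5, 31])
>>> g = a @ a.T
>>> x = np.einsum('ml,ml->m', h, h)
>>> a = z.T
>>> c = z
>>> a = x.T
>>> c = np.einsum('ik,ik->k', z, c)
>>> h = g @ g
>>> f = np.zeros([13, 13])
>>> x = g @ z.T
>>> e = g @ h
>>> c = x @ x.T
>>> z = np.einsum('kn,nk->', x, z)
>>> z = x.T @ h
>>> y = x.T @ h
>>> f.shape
(13, 13)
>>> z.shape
(11, 5)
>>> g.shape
(5, 5)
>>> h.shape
(5, 5)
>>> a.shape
(13,)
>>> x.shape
(5, 11)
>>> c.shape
(5, 5)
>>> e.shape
(5, 5)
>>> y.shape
(11, 5)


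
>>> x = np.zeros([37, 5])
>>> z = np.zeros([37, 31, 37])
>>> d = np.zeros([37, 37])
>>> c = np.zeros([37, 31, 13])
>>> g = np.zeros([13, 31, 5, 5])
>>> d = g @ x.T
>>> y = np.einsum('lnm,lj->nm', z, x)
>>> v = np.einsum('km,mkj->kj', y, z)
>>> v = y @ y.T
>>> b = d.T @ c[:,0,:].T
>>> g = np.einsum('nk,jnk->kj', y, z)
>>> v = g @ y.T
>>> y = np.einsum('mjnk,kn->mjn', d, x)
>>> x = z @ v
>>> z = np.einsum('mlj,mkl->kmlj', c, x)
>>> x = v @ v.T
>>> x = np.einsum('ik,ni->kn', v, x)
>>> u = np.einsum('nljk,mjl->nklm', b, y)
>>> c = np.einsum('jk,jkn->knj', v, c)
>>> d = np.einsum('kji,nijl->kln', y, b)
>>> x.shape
(31, 37)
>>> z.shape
(31, 37, 31, 13)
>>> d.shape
(13, 37, 37)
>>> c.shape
(31, 13, 37)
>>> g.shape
(37, 37)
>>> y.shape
(13, 31, 5)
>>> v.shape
(37, 31)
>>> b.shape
(37, 5, 31, 37)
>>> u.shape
(37, 37, 5, 13)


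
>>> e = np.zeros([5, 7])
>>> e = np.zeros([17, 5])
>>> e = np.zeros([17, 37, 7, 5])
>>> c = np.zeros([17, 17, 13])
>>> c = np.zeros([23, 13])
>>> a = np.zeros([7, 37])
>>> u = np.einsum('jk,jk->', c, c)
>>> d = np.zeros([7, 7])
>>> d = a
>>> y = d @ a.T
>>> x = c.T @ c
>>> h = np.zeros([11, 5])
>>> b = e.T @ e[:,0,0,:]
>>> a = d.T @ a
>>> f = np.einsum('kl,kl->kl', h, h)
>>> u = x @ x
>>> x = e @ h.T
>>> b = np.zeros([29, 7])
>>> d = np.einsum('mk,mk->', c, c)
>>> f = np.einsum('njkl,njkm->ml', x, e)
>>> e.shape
(17, 37, 7, 5)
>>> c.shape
(23, 13)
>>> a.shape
(37, 37)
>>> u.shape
(13, 13)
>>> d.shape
()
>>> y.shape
(7, 7)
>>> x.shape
(17, 37, 7, 11)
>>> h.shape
(11, 5)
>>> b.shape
(29, 7)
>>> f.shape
(5, 11)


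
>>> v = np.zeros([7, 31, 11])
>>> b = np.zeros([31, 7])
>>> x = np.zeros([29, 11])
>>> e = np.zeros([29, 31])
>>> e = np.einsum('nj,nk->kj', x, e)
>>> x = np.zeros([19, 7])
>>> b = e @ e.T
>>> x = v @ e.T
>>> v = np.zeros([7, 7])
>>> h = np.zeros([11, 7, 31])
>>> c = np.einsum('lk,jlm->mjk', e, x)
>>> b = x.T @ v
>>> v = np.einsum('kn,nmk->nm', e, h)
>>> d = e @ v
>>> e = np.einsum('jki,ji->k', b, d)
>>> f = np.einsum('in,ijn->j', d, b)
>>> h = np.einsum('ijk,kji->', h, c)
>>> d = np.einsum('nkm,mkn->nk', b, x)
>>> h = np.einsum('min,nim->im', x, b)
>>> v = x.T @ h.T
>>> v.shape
(31, 31, 31)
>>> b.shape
(31, 31, 7)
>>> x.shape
(7, 31, 31)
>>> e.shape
(31,)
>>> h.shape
(31, 7)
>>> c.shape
(31, 7, 11)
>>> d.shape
(31, 31)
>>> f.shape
(31,)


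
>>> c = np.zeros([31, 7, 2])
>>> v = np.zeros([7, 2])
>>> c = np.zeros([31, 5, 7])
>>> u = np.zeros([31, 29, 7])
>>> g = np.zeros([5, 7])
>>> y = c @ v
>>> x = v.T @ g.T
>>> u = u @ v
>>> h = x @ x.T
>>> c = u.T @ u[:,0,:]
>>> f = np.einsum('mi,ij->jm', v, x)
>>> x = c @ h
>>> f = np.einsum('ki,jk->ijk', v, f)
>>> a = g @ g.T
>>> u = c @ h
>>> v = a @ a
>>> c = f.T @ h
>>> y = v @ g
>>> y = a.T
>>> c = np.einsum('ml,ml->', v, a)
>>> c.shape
()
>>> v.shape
(5, 5)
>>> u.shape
(2, 29, 2)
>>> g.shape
(5, 7)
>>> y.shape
(5, 5)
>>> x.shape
(2, 29, 2)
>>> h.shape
(2, 2)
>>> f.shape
(2, 5, 7)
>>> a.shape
(5, 5)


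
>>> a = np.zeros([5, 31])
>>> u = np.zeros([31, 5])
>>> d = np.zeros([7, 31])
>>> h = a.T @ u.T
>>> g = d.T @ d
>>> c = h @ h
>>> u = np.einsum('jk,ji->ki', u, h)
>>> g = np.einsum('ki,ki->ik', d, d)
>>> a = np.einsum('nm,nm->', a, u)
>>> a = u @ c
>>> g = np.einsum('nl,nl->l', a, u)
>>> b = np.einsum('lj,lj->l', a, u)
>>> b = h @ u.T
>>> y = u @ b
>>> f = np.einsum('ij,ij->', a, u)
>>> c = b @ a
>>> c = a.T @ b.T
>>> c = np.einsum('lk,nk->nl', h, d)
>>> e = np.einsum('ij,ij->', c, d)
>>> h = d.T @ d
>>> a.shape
(5, 31)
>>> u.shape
(5, 31)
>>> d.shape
(7, 31)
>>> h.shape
(31, 31)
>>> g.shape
(31,)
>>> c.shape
(7, 31)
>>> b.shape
(31, 5)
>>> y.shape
(5, 5)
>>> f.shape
()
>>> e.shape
()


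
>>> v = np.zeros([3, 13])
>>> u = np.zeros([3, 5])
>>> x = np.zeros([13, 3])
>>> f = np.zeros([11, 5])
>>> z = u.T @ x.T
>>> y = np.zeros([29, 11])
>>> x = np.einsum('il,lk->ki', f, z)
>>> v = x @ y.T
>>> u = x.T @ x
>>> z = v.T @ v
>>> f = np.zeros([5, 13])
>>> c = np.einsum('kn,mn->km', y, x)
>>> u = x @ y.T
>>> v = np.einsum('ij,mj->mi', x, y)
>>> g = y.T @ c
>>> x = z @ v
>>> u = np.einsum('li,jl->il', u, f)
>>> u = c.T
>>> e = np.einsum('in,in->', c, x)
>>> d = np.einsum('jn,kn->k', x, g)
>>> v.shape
(29, 13)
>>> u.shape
(13, 29)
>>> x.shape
(29, 13)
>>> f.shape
(5, 13)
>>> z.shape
(29, 29)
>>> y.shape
(29, 11)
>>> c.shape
(29, 13)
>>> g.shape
(11, 13)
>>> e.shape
()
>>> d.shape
(11,)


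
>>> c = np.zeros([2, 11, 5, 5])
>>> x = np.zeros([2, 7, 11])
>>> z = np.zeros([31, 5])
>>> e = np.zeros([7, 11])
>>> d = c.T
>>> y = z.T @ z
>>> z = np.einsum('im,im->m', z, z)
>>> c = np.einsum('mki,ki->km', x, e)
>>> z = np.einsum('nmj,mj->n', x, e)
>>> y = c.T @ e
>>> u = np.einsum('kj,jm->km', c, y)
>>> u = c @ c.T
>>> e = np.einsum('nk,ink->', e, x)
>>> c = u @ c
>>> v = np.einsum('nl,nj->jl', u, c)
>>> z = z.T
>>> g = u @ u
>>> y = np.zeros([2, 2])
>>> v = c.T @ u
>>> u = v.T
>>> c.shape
(7, 2)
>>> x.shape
(2, 7, 11)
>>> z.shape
(2,)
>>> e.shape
()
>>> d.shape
(5, 5, 11, 2)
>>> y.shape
(2, 2)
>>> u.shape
(7, 2)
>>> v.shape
(2, 7)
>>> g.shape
(7, 7)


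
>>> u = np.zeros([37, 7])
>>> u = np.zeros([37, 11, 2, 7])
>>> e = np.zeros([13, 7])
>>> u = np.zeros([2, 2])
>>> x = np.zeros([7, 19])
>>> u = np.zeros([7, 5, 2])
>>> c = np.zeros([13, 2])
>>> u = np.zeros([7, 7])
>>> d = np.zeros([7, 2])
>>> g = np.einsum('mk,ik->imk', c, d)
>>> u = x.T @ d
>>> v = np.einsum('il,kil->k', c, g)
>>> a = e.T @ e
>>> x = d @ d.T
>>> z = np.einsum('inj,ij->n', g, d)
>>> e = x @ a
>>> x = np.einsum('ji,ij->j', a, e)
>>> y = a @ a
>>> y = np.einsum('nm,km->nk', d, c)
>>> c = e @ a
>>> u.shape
(19, 2)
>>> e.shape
(7, 7)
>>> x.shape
(7,)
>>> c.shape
(7, 7)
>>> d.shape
(7, 2)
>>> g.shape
(7, 13, 2)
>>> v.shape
(7,)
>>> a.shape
(7, 7)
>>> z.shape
(13,)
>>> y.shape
(7, 13)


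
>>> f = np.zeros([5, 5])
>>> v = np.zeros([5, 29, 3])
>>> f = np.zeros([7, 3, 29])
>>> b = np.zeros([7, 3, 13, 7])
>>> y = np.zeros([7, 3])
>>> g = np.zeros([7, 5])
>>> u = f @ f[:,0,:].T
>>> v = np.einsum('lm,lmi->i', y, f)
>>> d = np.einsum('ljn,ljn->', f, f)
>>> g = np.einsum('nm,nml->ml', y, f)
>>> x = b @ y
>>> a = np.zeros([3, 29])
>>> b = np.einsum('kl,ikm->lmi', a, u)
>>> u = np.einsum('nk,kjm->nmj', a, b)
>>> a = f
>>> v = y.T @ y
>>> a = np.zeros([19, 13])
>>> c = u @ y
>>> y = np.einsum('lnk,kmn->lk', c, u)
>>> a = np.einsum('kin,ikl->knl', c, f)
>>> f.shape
(7, 3, 29)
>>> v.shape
(3, 3)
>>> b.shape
(29, 7, 7)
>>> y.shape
(3, 3)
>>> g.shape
(3, 29)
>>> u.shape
(3, 7, 7)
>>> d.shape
()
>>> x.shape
(7, 3, 13, 3)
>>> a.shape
(3, 3, 29)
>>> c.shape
(3, 7, 3)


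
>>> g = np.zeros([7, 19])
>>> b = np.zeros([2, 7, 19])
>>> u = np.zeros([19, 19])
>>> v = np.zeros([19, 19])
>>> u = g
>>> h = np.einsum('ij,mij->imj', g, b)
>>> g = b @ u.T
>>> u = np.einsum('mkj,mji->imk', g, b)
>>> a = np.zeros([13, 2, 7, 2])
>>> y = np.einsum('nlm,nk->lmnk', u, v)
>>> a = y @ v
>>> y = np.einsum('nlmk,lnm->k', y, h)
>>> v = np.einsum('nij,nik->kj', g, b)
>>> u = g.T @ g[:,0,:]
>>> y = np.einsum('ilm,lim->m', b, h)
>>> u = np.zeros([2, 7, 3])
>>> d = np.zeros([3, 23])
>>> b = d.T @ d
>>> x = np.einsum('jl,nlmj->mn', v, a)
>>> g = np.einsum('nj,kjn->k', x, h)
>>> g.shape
(7,)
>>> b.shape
(23, 23)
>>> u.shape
(2, 7, 3)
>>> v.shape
(19, 7)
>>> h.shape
(7, 2, 19)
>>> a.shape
(2, 7, 19, 19)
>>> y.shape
(19,)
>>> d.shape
(3, 23)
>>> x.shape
(19, 2)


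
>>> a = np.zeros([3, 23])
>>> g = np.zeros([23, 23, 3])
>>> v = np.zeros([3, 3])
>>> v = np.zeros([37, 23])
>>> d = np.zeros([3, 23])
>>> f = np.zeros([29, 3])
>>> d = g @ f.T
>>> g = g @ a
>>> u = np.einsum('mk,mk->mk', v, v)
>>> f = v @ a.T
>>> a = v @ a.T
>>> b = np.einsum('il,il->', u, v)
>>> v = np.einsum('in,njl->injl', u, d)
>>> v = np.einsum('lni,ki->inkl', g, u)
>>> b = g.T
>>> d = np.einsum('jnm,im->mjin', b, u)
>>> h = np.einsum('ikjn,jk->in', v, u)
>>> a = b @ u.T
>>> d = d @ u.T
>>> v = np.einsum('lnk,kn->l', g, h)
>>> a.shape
(23, 23, 37)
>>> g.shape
(23, 23, 23)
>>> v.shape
(23,)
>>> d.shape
(23, 23, 37, 37)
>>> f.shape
(37, 3)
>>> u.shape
(37, 23)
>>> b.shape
(23, 23, 23)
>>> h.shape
(23, 23)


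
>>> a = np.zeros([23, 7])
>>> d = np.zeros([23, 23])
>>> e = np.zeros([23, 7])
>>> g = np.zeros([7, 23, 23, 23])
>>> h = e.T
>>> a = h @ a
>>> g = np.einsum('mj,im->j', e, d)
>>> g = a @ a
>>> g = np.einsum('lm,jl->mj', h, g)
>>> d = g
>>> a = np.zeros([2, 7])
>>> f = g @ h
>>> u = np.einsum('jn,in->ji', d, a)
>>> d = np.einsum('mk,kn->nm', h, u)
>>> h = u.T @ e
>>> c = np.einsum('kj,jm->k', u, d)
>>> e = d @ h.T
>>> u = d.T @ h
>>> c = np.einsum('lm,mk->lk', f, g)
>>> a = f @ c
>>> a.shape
(23, 7)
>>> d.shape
(2, 7)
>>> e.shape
(2, 2)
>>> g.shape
(23, 7)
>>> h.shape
(2, 7)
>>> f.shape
(23, 23)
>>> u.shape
(7, 7)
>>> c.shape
(23, 7)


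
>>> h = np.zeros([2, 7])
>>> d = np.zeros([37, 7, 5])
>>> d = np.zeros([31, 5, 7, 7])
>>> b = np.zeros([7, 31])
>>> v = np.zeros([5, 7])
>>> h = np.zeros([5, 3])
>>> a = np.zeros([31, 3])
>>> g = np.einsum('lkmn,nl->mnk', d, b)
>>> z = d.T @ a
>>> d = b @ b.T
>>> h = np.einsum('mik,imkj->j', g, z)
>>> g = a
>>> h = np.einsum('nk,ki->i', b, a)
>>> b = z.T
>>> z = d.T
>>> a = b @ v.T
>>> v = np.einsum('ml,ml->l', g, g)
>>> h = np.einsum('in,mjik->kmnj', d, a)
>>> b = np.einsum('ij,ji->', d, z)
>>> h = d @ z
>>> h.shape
(7, 7)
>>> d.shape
(7, 7)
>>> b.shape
()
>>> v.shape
(3,)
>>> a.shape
(3, 5, 7, 5)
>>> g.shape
(31, 3)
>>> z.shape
(7, 7)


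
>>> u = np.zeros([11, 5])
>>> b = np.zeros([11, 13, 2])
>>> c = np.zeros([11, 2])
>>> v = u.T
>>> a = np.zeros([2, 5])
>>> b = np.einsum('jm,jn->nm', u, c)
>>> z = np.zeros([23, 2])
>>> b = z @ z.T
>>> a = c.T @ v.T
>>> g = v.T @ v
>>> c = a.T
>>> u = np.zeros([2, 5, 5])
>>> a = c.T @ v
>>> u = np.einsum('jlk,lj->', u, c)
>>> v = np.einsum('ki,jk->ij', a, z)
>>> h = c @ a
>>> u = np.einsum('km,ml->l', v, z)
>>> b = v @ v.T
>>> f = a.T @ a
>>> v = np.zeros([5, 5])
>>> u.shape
(2,)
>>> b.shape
(11, 11)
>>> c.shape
(5, 2)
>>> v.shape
(5, 5)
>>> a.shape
(2, 11)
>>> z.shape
(23, 2)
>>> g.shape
(11, 11)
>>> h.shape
(5, 11)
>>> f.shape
(11, 11)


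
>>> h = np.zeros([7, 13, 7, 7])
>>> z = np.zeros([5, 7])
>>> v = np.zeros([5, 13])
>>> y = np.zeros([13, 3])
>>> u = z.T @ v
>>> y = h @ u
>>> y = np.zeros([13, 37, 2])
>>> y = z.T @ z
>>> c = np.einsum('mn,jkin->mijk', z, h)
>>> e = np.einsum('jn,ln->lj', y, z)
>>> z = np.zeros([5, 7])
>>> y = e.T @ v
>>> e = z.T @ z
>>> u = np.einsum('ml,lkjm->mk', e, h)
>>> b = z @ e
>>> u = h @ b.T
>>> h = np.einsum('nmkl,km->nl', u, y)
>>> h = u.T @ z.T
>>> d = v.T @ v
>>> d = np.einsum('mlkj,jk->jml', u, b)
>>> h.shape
(5, 7, 13, 5)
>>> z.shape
(5, 7)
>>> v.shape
(5, 13)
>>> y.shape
(7, 13)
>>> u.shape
(7, 13, 7, 5)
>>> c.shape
(5, 7, 7, 13)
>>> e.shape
(7, 7)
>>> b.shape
(5, 7)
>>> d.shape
(5, 7, 13)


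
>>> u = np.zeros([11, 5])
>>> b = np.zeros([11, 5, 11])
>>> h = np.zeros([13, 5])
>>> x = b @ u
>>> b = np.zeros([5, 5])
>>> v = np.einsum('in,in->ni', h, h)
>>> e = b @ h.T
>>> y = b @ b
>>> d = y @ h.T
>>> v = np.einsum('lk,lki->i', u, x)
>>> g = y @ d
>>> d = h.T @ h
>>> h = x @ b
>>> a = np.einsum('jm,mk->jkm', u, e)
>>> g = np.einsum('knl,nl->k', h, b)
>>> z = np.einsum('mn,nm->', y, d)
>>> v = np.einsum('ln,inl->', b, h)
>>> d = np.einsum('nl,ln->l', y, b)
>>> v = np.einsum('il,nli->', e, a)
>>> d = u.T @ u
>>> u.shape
(11, 5)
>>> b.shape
(5, 5)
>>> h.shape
(11, 5, 5)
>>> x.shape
(11, 5, 5)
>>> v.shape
()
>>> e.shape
(5, 13)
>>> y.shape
(5, 5)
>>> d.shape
(5, 5)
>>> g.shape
(11,)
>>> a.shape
(11, 13, 5)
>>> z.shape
()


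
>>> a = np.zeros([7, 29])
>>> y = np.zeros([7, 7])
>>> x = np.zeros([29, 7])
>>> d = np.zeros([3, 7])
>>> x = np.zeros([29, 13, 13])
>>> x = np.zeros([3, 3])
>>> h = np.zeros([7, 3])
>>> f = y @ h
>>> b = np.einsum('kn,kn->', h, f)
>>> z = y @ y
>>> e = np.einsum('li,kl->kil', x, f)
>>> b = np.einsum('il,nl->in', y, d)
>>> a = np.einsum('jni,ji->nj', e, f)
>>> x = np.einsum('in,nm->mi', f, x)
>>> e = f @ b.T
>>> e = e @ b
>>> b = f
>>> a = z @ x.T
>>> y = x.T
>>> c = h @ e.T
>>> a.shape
(7, 3)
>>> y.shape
(7, 3)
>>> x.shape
(3, 7)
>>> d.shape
(3, 7)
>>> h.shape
(7, 3)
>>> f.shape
(7, 3)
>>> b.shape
(7, 3)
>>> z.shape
(7, 7)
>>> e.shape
(7, 3)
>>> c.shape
(7, 7)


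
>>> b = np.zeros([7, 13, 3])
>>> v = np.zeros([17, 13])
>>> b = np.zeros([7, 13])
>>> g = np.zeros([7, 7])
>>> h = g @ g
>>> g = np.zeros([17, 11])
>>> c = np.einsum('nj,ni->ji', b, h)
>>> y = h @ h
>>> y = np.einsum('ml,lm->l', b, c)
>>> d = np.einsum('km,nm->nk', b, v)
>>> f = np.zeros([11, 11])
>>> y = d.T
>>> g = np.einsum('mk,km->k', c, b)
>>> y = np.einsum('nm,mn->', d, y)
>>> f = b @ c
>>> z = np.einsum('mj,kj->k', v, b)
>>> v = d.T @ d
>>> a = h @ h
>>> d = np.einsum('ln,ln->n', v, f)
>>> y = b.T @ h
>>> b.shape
(7, 13)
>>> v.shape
(7, 7)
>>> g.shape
(7,)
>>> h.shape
(7, 7)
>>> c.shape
(13, 7)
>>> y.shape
(13, 7)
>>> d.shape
(7,)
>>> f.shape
(7, 7)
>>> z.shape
(7,)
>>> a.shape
(7, 7)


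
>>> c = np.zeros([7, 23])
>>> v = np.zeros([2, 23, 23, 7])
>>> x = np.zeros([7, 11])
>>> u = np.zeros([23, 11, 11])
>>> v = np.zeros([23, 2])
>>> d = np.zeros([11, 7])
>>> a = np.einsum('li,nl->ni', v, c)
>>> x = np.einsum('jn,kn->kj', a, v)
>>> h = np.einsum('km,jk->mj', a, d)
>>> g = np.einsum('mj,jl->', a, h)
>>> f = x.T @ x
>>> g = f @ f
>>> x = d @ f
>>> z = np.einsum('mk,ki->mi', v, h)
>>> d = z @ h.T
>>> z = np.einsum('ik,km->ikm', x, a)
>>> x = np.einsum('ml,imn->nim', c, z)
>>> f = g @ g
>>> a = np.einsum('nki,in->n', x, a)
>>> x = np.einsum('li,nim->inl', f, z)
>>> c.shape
(7, 23)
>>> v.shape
(23, 2)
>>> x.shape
(7, 11, 7)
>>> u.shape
(23, 11, 11)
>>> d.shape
(23, 2)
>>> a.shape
(2,)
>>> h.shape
(2, 11)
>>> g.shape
(7, 7)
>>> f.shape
(7, 7)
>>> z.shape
(11, 7, 2)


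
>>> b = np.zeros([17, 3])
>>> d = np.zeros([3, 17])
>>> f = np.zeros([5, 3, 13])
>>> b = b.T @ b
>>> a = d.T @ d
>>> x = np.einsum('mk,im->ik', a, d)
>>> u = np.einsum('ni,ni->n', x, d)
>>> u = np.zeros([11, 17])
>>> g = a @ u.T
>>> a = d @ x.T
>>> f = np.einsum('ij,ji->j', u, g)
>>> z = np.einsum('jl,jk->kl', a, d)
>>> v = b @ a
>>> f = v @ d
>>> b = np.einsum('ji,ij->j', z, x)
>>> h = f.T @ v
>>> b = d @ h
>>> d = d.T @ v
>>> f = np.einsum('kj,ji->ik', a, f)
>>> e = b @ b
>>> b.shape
(3, 3)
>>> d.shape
(17, 3)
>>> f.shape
(17, 3)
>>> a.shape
(3, 3)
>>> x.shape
(3, 17)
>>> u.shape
(11, 17)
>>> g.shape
(17, 11)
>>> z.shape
(17, 3)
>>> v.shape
(3, 3)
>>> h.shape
(17, 3)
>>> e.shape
(3, 3)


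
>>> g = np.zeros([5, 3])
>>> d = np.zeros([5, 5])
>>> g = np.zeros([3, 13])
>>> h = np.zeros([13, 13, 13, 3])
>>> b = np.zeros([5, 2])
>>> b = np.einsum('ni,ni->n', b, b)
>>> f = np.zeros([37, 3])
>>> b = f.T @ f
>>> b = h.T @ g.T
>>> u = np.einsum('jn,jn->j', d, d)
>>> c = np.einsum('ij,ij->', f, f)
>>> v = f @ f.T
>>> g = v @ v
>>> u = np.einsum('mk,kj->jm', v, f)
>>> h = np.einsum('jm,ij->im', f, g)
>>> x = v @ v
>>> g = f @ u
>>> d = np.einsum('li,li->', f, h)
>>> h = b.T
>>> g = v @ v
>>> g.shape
(37, 37)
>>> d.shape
()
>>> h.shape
(3, 13, 13, 3)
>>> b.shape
(3, 13, 13, 3)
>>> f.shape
(37, 3)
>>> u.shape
(3, 37)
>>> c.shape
()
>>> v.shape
(37, 37)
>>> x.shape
(37, 37)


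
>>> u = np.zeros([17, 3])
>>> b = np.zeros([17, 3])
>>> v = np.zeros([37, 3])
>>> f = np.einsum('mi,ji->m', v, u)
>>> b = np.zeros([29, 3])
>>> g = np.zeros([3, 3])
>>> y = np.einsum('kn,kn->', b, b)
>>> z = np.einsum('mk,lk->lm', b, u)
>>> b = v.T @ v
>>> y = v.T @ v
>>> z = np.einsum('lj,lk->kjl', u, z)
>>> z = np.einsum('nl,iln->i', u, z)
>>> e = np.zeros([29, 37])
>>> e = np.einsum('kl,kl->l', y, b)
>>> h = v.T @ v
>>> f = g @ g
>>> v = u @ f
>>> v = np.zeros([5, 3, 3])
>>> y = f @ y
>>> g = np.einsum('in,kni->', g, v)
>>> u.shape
(17, 3)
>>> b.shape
(3, 3)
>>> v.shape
(5, 3, 3)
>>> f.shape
(3, 3)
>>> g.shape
()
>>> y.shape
(3, 3)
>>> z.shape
(29,)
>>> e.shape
(3,)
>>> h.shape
(3, 3)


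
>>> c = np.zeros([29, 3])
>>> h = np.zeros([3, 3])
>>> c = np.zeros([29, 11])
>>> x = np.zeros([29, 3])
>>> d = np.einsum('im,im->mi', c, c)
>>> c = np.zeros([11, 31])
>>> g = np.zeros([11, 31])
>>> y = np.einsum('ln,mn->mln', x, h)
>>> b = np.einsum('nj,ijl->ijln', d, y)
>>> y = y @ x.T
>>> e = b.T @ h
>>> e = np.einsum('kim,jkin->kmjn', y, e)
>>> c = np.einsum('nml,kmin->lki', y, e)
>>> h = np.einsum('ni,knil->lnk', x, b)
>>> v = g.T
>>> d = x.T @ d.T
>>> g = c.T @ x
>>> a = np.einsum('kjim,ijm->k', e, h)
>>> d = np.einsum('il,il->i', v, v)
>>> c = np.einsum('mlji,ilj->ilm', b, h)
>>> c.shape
(11, 29, 3)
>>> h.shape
(11, 29, 3)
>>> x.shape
(29, 3)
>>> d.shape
(31,)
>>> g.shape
(11, 3, 3)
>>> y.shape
(3, 29, 29)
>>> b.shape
(3, 29, 3, 11)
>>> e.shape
(3, 29, 11, 3)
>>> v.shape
(31, 11)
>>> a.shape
(3,)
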